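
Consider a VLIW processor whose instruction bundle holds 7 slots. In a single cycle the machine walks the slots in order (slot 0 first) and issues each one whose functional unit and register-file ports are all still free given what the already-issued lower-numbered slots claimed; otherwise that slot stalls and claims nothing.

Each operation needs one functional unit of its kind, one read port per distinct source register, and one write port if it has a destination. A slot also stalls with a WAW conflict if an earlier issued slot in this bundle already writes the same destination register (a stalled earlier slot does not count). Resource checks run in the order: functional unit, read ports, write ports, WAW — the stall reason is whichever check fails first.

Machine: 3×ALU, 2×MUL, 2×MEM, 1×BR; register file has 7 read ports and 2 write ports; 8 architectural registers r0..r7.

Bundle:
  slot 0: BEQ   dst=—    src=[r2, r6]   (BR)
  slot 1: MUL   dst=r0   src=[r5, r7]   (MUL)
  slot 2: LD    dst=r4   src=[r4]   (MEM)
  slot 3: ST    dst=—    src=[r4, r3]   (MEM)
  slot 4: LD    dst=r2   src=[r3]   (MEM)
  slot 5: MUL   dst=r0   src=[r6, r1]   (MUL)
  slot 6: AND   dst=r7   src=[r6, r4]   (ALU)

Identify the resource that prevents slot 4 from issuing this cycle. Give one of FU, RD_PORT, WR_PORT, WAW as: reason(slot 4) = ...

slot 0 (BR): ISSUE — free A3,Mu2,Ld2,B0 rp5 wp2
slot 1 (MUL): ISSUE — free A3,Mu1,Ld2,B0 rp3 wp1
slot 2 (MEM): ISSUE — free A3,Mu1,Ld1,B0 rp2 wp0
slot 3 (MEM): ISSUE — free A3,Mu1,Ld0,B0 rp0 wp0
slot 4 (MEM): stall FU — free A3,Mu1,Ld0,B0 rp0 wp0
slot 5 (MUL): stall RD_PORT — free A3,Mu1,Ld0,B0 rp0 wp0
slot 6 (ALU): stall RD_PORT — free A3,Mu1,Ld0,B0 rp0 wp0

reason(slot 4) = FU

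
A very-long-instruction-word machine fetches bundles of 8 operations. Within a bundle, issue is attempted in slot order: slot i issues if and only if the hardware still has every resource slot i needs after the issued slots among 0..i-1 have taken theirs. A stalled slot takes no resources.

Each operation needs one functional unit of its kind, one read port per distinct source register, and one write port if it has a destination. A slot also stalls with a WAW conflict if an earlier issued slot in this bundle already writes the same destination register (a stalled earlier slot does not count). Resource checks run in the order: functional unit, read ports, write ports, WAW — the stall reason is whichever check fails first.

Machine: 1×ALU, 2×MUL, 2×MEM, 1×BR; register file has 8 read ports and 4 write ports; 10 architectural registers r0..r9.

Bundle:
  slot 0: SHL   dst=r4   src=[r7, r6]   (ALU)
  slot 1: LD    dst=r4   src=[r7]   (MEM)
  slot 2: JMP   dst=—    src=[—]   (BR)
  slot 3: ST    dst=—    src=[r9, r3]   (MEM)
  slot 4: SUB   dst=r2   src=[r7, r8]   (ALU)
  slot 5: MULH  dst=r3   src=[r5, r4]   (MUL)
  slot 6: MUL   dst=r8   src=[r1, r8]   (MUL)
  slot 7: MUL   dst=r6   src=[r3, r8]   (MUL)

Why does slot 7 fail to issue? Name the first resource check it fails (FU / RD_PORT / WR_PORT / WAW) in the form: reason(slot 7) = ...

reason(slot 7) = FU

#0 ALU src=r7,r6 dispatched  <A:0 Mu:2 Ld:2 B:1 rd:6 wr:3>
#1 MEM src=r7 held:WAW  <A:0 Mu:2 Ld:2 B:1 rd:6 wr:3>
#2 BR src=- dispatched  <A:0 Mu:2 Ld:2 B:0 rd:6 wr:3>
#3 MEM src=r9,r3 dispatched  <A:0 Mu:2 Ld:1 B:0 rd:4 wr:3>
#4 ALU src=r7,r8 held:FU  <A:0 Mu:2 Ld:1 B:0 rd:4 wr:3>
#5 MUL src=r5,r4 dispatched  <A:0 Mu:1 Ld:1 B:0 rd:2 wr:2>
#6 MUL src=r1,r8 dispatched  <A:0 Mu:0 Ld:1 B:0 rd:0 wr:1>
#7 MUL src=r3,r8 held:FU  <A:0 Mu:0 Ld:1 B:0 rd:0 wr:1>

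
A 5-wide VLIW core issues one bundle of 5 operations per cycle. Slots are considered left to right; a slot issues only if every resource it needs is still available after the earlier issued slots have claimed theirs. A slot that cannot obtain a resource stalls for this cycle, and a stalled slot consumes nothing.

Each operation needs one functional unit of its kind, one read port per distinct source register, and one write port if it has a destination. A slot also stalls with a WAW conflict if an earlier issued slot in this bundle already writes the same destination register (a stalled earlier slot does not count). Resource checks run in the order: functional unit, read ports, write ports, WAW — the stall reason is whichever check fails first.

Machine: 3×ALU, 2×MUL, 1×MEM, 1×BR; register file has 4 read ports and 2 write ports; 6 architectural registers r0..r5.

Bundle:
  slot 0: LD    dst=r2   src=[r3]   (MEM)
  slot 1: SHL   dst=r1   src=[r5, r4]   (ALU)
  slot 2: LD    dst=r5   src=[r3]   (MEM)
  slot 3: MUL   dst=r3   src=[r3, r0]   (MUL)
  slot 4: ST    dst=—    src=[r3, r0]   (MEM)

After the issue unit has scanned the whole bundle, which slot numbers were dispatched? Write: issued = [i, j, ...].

slot 0 (MEM): ISSUE — free A3,Mu2,Ld0,B1 rp3 wp1
slot 1 (ALU): ISSUE — free A2,Mu2,Ld0,B1 rp1 wp0
slot 2 (MEM): stall FU — free A2,Mu2,Ld0,B1 rp1 wp0
slot 3 (MUL): stall RD_PORT — free A2,Mu2,Ld0,B1 rp1 wp0
slot 4 (MEM): stall FU — free A2,Mu2,Ld0,B1 rp1 wp0

issued = [0, 1]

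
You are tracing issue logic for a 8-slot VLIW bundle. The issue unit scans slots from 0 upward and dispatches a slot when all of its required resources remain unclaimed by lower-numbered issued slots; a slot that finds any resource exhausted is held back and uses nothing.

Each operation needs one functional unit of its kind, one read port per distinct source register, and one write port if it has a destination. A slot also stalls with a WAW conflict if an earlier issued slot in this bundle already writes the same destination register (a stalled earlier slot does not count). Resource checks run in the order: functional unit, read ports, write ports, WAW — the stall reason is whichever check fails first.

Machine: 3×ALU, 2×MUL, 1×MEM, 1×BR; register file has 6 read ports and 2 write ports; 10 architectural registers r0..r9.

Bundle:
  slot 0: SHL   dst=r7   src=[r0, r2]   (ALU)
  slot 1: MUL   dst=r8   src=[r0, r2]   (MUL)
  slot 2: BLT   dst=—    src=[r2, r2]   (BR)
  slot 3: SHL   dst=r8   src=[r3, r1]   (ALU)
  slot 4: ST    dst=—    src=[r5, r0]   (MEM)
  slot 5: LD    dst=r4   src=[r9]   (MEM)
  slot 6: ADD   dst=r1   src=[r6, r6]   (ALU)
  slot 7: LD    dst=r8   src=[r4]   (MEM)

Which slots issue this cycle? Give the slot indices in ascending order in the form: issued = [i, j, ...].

issued = [0, 1, 2]

[0] ALU needs rd=2 wr=1: ok; after: ALU=2 MUL=2 MEM=1 BR=1, R=4, W=1
[1] MUL needs rd=2 wr=1: ok; after: ALU=2 MUL=1 MEM=1 BR=1, R=2, W=0
[2] BR needs rd=1 wr=0: ok; after: ALU=2 MUL=1 MEM=1 BR=0, R=1, W=0
[3] ALU needs rd=2 wr=1: RD_PORT; after: ALU=2 MUL=1 MEM=1 BR=0, R=1, W=0
[4] MEM needs rd=2 wr=0: RD_PORT; after: ALU=2 MUL=1 MEM=1 BR=0, R=1, W=0
[5] MEM needs rd=1 wr=1: WR_PORT; after: ALU=2 MUL=1 MEM=1 BR=0, R=1, W=0
[6] ALU needs rd=1 wr=1: WR_PORT; after: ALU=2 MUL=1 MEM=1 BR=0, R=1, W=0
[7] MEM needs rd=1 wr=1: WR_PORT; after: ALU=2 MUL=1 MEM=1 BR=0, R=1, W=0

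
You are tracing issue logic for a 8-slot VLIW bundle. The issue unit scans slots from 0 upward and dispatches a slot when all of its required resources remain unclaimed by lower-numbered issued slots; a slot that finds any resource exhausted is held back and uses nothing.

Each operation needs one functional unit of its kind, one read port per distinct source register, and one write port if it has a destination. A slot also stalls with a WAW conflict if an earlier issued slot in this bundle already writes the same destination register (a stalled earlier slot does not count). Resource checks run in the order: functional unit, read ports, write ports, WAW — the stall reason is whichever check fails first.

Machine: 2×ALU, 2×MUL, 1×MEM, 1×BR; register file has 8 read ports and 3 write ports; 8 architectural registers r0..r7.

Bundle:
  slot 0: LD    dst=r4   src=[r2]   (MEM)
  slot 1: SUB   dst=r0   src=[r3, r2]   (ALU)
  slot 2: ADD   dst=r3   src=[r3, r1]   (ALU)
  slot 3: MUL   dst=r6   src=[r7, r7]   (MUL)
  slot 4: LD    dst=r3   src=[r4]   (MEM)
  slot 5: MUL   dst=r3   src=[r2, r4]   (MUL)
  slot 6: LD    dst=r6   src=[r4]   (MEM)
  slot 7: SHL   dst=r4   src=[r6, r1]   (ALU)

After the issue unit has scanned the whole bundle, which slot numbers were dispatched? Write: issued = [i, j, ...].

issued = [0, 1, 2]

slot 0 (MEM): ISSUE — free A2,Mu2,Ld0,B1 rp7 wp2
slot 1 (ALU): ISSUE — free A1,Mu2,Ld0,B1 rp5 wp1
slot 2 (ALU): ISSUE — free A0,Mu2,Ld0,B1 rp3 wp0
slot 3 (MUL): stall WR_PORT — free A0,Mu2,Ld0,B1 rp3 wp0
slot 4 (MEM): stall FU — free A0,Mu2,Ld0,B1 rp3 wp0
slot 5 (MUL): stall WR_PORT — free A0,Mu2,Ld0,B1 rp3 wp0
slot 6 (MEM): stall FU — free A0,Mu2,Ld0,B1 rp3 wp0
slot 7 (ALU): stall FU — free A0,Mu2,Ld0,B1 rp3 wp0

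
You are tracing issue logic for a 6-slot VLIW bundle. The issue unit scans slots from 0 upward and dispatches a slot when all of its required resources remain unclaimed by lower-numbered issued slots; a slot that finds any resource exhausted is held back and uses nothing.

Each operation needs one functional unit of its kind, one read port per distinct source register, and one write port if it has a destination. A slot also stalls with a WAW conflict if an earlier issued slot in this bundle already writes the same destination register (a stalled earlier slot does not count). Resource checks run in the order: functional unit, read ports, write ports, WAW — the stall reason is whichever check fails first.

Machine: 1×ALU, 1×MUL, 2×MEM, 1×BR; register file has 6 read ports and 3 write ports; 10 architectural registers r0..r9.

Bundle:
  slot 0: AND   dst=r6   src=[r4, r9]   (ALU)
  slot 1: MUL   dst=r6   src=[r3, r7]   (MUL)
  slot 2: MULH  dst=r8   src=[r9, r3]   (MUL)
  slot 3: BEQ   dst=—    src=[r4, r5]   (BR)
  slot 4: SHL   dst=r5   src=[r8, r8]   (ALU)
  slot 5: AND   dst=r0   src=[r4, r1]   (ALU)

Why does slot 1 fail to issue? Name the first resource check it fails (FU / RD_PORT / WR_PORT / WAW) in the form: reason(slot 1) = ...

[0] ALU needs rd=2 wr=1: ok; after: ALU=0 MUL=1 MEM=2 BR=1, R=4, W=2
[1] MUL needs rd=2 wr=1: WAW; after: ALU=0 MUL=1 MEM=2 BR=1, R=4, W=2
[2] MUL needs rd=2 wr=1: ok; after: ALU=0 MUL=0 MEM=2 BR=1, R=2, W=1
[3] BR needs rd=2 wr=0: ok; after: ALU=0 MUL=0 MEM=2 BR=0, R=0, W=1
[4] ALU needs rd=1 wr=1: FU; after: ALU=0 MUL=0 MEM=2 BR=0, R=0, W=1
[5] ALU needs rd=2 wr=1: FU; after: ALU=0 MUL=0 MEM=2 BR=0, R=0, W=1

reason(slot 1) = WAW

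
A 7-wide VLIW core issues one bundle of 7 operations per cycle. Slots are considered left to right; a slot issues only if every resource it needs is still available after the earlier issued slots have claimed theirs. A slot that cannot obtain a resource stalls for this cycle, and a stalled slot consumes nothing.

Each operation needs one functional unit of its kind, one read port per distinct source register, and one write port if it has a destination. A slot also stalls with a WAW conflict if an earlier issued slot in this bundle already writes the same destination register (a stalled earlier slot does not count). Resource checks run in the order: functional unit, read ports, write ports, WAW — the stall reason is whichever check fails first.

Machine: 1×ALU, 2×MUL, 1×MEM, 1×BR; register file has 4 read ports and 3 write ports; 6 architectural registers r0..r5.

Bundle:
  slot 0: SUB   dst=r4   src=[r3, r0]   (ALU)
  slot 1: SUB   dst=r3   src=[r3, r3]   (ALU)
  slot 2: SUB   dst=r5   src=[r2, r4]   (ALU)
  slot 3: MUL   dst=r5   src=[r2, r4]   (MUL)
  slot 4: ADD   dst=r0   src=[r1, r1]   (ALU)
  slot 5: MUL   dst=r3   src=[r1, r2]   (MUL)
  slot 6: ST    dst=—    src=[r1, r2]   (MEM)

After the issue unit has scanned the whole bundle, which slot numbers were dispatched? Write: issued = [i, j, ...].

issued = [0, 3]

  0. ALU→r4 ⇒ go  {0A/2Mu/1Ld/1B | 2r 2w}
  1. ALU→r3 ⇒ no(FU)  {0A/2Mu/1Ld/1B | 2r 2w}
  2. ALU→r5 ⇒ no(FU)  {0A/2Mu/1Ld/1B | 2r 2w}
  3. MUL→r5 ⇒ go  {0A/1Mu/1Ld/1B | 0r 1w}
  4. ALU→r0 ⇒ no(FU)  {0A/1Mu/1Ld/1B | 0r 1w}
  5. MUL→r3 ⇒ no(RD_PORT)  {0A/1Mu/1Ld/1B | 0r 1w}
  6. MEM ⇒ no(RD_PORT)  {0A/1Mu/1Ld/1B | 0r 1w}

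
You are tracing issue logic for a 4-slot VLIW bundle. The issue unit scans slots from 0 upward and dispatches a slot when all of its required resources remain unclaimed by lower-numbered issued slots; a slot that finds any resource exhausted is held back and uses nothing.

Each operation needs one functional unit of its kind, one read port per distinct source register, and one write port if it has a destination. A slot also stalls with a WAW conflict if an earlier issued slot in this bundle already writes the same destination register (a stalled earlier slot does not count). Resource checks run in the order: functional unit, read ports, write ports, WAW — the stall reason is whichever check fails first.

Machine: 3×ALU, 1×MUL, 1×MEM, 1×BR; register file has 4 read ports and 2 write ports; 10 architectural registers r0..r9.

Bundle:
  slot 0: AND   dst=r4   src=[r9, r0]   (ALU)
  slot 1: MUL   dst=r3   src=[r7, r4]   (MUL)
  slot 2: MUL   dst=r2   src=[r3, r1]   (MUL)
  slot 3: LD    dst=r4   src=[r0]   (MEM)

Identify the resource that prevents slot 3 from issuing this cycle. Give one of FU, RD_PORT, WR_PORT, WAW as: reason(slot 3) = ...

reason(slot 3) = RD_PORT

  0. ALU→r4 ⇒ go  {2A/1Mu/1Ld/1B | 2r 1w}
  1. MUL→r3 ⇒ go  {2A/0Mu/1Ld/1B | 0r 0w}
  2. MUL→r2 ⇒ no(FU)  {2A/0Mu/1Ld/1B | 0r 0w}
  3. MEM→r4 ⇒ no(RD_PORT)  {2A/0Mu/1Ld/1B | 0r 0w}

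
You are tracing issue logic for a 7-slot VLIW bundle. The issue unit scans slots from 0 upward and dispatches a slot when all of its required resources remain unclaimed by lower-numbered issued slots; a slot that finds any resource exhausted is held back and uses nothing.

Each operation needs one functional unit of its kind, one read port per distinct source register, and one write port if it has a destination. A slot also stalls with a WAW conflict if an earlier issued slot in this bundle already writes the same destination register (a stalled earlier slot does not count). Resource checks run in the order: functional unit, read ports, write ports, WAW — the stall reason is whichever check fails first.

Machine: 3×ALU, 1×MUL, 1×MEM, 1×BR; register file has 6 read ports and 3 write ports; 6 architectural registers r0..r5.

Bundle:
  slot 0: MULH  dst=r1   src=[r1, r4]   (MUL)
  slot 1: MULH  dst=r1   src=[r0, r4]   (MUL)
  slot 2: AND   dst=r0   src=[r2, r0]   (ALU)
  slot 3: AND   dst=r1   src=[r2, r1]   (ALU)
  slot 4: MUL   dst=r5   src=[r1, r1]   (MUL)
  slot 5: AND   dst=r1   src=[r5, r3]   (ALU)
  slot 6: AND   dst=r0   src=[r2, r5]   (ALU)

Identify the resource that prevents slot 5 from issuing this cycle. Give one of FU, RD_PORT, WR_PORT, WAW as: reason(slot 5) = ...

  0. MUL→r1 ⇒ go  {3A/0Mu/1Ld/1B | 4r 2w}
  1. MUL→r1 ⇒ no(FU)  {3A/0Mu/1Ld/1B | 4r 2w}
  2. ALU→r0 ⇒ go  {2A/0Mu/1Ld/1B | 2r 1w}
  3. ALU→r1 ⇒ no(WAW)  {2A/0Mu/1Ld/1B | 2r 1w}
  4. MUL→r5 ⇒ no(FU)  {2A/0Mu/1Ld/1B | 2r 1w}
  5. ALU→r1 ⇒ no(WAW)  {2A/0Mu/1Ld/1B | 2r 1w}
  6. ALU→r0 ⇒ no(WAW)  {2A/0Mu/1Ld/1B | 2r 1w}

reason(slot 5) = WAW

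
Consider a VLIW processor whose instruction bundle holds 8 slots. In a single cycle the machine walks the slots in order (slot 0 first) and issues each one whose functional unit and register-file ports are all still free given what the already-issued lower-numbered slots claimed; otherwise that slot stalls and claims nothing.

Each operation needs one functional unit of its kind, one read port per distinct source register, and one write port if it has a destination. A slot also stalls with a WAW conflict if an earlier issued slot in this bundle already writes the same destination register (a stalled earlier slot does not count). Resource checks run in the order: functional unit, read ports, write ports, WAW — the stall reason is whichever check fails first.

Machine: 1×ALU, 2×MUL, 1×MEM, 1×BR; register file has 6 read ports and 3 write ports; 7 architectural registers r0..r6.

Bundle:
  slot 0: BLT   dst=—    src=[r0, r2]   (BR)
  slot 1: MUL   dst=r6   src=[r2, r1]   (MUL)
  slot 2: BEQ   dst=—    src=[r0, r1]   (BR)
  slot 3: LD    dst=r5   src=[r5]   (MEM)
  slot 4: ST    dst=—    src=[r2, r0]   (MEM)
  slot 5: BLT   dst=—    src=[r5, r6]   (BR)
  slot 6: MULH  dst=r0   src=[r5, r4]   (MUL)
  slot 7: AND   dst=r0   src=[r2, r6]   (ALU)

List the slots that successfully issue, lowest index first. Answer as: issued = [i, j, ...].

issued = [0, 1, 3]

(0) want 1×BR +2rd +0wr — yes → AL1|MU2|ME1|BR0|rd4|wr3
(1) want 1×MUL +2rd +1wr — yes → AL1|MU1|ME1|BR0|rd2|wr2
(2) want 1×BR +2rd +0wr — FU → AL1|MU1|ME1|BR0|rd2|wr2
(3) want 1×MEM +1rd +1wr — yes → AL1|MU1|ME0|BR0|rd1|wr1
(4) want 1×MEM +2rd +0wr — FU → AL1|MU1|ME0|BR0|rd1|wr1
(5) want 1×BR +2rd +0wr — FU → AL1|MU1|ME0|BR0|rd1|wr1
(6) want 1×MUL +2rd +1wr — RD_PORT → AL1|MU1|ME0|BR0|rd1|wr1
(7) want 1×ALU +2rd +1wr — RD_PORT → AL1|MU1|ME0|BR0|rd1|wr1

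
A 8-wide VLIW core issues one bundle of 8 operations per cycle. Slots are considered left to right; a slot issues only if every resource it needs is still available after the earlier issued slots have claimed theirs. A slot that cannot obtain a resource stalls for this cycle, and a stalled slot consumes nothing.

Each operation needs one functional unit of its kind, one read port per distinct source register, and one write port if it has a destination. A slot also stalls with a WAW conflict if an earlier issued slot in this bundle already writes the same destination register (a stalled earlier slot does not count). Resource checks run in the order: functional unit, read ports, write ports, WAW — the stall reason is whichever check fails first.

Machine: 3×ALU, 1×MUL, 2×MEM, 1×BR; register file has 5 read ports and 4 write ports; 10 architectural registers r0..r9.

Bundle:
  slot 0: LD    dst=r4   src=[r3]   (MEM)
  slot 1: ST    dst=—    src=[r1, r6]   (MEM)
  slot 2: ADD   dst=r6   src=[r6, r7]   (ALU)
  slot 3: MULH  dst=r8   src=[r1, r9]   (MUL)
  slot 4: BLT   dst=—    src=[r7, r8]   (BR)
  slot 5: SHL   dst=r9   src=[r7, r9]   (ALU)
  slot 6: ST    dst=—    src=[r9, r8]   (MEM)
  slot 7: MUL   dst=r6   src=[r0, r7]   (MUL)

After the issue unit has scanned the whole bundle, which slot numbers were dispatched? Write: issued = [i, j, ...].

[0] MEM needs rd=1 wr=1: ok; after: ALU=3 MUL=1 MEM=1 BR=1, R=4, W=3
[1] MEM needs rd=2 wr=0: ok; after: ALU=3 MUL=1 MEM=0 BR=1, R=2, W=3
[2] ALU needs rd=2 wr=1: ok; after: ALU=2 MUL=1 MEM=0 BR=1, R=0, W=2
[3] MUL needs rd=2 wr=1: RD_PORT; after: ALU=2 MUL=1 MEM=0 BR=1, R=0, W=2
[4] BR needs rd=2 wr=0: RD_PORT; after: ALU=2 MUL=1 MEM=0 BR=1, R=0, W=2
[5] ALU needs rd=2 wr=1: RD_PORT; after: ALU=2 MUL=1 MEM=0 BR=1, R=0, W=2
[6] MEM needs rd=2 wr=0: FU; after: ALU=2 MUL=1 MEM=0 BR=1, R=0, W=2
[7] MUL needs rd=2 wr=1: RD_PORT; after: ALU=2 MUL=1 MEM=0 BR=1, R=0, W=2

issued = [0, 1, 2]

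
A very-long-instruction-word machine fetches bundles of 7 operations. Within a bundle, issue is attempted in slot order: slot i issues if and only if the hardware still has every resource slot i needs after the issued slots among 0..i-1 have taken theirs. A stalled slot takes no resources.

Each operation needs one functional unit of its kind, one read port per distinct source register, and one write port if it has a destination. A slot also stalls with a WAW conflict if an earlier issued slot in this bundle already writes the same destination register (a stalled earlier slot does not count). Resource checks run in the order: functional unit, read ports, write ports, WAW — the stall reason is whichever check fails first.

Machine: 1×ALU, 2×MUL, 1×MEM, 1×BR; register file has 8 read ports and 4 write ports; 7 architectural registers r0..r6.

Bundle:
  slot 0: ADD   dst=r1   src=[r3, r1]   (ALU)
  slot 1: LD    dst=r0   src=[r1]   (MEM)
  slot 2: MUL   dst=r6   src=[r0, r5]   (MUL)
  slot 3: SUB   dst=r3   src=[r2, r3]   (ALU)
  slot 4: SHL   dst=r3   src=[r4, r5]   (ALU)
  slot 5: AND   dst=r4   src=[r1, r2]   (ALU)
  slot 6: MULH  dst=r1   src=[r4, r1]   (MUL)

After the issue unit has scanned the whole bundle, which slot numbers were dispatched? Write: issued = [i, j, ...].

  0. ALU→r1 ⇒ go  {0A/2Mu/1Ld/1B | 6r 3w}
  1. MEM→r0 ⇒ go  {0A/2Mu/0Ld/1B | 5r 2w}
  2. MUL→r6 ⇒ go  {0A/1Mu/0Ld/1B | 3r 1w}
  3. ALU→r3 ⇒ no(FU)  {0A/1Mu/0Ld/1B | 3r 1w}
  4. ALU→r3 ⇒ no(FU)  {0A/1Mu/0Ld/1B | 3r 1w}
  5. ALU→r4 ⇒ no(FU)  {0A/1Mu/0Ld/1B | 3r 1w}
  6. MUL→r1 ⇒ no(WAW)  {0A/1Mu/0Ld/1B | 3r 1w}

issued = [0, 1, 2]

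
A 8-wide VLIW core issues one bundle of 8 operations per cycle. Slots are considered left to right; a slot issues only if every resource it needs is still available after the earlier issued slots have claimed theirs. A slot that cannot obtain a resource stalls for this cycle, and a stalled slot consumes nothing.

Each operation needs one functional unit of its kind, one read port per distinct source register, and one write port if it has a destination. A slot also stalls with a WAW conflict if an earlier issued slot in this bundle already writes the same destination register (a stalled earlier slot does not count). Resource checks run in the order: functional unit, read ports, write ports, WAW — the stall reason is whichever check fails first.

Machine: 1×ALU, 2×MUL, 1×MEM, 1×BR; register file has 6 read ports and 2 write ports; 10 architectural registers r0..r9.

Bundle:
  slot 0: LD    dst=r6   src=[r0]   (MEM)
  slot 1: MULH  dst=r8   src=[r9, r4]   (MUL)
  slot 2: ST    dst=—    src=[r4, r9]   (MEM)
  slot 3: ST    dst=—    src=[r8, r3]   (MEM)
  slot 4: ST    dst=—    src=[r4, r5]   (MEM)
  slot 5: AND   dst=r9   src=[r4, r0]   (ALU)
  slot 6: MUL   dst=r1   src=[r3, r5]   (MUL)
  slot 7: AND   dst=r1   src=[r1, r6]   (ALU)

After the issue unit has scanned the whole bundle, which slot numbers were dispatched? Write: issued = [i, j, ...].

(0) want 1×MEM +1rd +1wr — yes → AL1|MU2|ME0|BR1|rd5|wr1
(1) want 1×MUL +2rd +1wr — yes → AL1|MU1|ME0|BR1|rd3|wr0
(2) want 1×MEM +2rd +0wr — FU → AL1|MU1|ME0|BR1|rd3|wr0
(3) want 1×MEM +2rd +0wr — FU → AL1|MU1|ME0|BR1|rd3|wr0
(4) want 1×MEM +2rd +0wr — FU → AL1|MU1|ME0|BR1|rd3|wr0
(5) want 1×ALU +2rd +1wr — WR_PORT → AL1|MU1|ME0|BR1|rd3|wr0
(6) want 1×MUL +2rd +1wr — WR_PORT → AL1|MU1|ME0|BR1|rd3|wr0
(7) want 1×ALU +2rd +1wr — WR_PORT → AL1|MU1|ME0|BR1|rd3|wr0

issued = [0, 1]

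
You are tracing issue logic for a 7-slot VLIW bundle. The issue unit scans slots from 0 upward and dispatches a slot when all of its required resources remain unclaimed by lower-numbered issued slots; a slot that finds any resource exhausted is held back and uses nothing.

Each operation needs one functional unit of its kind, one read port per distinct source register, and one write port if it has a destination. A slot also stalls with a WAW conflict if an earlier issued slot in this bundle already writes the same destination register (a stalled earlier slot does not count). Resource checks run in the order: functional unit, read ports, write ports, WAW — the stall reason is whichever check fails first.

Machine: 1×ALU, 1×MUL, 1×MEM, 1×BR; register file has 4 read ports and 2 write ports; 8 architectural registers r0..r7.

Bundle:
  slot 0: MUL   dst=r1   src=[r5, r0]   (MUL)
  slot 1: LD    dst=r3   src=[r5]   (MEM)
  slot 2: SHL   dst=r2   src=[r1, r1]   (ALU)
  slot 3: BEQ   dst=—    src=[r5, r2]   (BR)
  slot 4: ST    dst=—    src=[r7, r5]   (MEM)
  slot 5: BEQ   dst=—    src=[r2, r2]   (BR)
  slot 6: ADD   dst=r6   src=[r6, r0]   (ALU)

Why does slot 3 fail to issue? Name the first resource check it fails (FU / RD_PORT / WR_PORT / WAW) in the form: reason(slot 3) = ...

reason(slot 3) = RD_PORT

slot 0 (MUL): ISSUE — free A1,Mu0,Ld1,B1 rp2 wp1
slot 1 (MEM): ISSUE — free A1,Mu0,Ld0,B1 rp1 wp0
slot 2 (ALU): stall WR_PORT — free A1,Mu0,Ld0,B1 rp1 wp0
slot 3 (BR): stall RD_PORT — free A1,Mu0,Ld0,B1 rp1 wp0
slot 4 (MEM): stall FU — free A1,Mu0,Ld0,B1 rp1 wp0
slot 5 (BR): ISSUE — free A1,Mu0,Ld0,B0 rp0 wp0
slot 6 (ALU): stall RD_PORT — free A1,Mu0,Ld0,B0 rp0 wp0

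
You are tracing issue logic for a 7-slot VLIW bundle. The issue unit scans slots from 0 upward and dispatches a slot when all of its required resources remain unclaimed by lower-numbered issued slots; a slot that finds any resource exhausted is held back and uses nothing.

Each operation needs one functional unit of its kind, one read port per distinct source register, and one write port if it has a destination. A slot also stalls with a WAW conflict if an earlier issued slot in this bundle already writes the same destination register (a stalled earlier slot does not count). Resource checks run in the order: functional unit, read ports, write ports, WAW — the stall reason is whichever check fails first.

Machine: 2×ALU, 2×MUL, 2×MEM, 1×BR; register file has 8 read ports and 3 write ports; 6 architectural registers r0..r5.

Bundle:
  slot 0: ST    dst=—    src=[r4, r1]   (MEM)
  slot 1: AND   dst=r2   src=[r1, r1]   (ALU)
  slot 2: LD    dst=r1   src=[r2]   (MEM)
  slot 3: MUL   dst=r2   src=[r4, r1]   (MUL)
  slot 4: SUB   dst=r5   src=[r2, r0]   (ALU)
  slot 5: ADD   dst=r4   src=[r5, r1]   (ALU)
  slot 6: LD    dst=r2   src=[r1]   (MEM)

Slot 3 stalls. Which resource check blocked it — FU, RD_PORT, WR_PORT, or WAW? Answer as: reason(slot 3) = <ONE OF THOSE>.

[0] MEM needs rd=2 wr=0: ok; after: ALU=2 MUL=2 MEM=1 BR=1, R=6, W=3
[1] ALU needs rd=1 wr=1: ok; after: ALU=1 MUL=2 MEM=1 BR=1, R=5, W=2
[2] MEM needs rd=1 wr=1: ok; after: ALU=1 MUL=2 MEM=0 BR=1, R=4, W=1
[3] MUL needs rd=2 wr=1: WAW; after: ALU=1 MUL=2 MEM=0 BR=1, R=4, W=1
[4] ALU needs rd=2 wr=1: ok; after: ALU=0 MUL=2 MEM=0 BR=1, R=2, W=0
[5] ALU needs rd=2 wr=1: FU; after: ALU=0 MUL=2 MEM=0 BR=1, R=2, W=0
[6] MEM needs rd=1 wr=1: FU; after: ALU=0 MUL=2 MEM=0 BR=1, R=2, W=0

reason(slot 3) = WAW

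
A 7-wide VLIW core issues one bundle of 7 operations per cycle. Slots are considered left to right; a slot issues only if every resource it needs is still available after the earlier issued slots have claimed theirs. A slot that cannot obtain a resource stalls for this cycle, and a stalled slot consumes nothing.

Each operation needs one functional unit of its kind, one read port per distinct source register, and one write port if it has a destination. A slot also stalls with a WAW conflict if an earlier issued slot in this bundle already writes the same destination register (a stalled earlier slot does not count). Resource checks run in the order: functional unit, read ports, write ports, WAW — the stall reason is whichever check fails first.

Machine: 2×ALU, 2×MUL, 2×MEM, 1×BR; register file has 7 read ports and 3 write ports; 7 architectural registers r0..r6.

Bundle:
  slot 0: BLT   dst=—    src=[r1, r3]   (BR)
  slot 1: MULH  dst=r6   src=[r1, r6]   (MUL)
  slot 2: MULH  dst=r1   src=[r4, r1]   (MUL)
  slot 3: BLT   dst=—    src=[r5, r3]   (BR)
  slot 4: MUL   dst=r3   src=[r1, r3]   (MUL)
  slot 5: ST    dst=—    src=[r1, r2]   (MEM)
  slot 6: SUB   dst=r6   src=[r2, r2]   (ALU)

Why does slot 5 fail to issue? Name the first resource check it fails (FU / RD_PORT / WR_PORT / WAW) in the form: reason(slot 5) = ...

reason(slot 5) = RD_PORT

(0) want 1×BR +2rd +0wr — yes → AL2|MU2|ME2|BR0|rd5|wr3
(1) want 1×MUL +2rd +1wr — yes → AL2|MU1|ME2|BR0|rd3|wr2
(2) want 1×MUL +2rd +1wr — yes → AL2|MU0|ME2|BR0|rd1|wr1
(3) want 1×BR +2rd +0wr — FU → AL2|MU0|ME2|BR0|rd1|wr1
(4) want 1×MUL +2rd +1wr — FU → AL2|MU0|ME2|BR0|rd1|wr1
(5) want 1×MEM +2rd +0wr — RD_PORT → AL2|MU0|ME2|BR0|rd1|wr1
(6) want 1×ALU +1rd +1wr — WAW → AL2|MU0|ME2|BR0|rd1|wr1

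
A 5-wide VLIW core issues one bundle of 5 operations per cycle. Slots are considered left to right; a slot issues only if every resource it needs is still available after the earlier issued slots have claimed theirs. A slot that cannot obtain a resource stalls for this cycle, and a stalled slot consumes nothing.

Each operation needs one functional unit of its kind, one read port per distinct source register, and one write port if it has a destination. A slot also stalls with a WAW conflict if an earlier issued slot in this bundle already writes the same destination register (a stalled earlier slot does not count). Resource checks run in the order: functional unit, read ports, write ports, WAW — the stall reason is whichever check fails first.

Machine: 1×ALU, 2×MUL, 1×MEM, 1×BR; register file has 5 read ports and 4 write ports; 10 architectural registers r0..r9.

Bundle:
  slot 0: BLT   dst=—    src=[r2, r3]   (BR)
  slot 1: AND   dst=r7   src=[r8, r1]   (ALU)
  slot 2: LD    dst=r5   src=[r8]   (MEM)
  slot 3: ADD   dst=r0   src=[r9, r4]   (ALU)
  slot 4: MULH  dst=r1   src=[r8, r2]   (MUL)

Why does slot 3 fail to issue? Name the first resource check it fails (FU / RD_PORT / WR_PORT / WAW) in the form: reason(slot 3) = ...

(0) want 1×BR +2rd +0wr — yes → AL1|MU2|ME1|BR0|rd3|wr4
(1) want 1×ALU +2rd +1wr — yes → AL0|MU2|ME1|BR0|rd1|wr3
(2) want 1×MEM +1rd +1wr — yes → AL0|MU2|ME0|BR0|rd0|wr2
(3) want 1×ALU +2rd +1wr — FU → AL0|MU2|ME0|BR0|rd0|wr2
(4) want 1×MUL +2rd +1wr — RD_PORT → AL0|MU2|ME0|BR0|rd0|wr2

reason(slot 3) = FU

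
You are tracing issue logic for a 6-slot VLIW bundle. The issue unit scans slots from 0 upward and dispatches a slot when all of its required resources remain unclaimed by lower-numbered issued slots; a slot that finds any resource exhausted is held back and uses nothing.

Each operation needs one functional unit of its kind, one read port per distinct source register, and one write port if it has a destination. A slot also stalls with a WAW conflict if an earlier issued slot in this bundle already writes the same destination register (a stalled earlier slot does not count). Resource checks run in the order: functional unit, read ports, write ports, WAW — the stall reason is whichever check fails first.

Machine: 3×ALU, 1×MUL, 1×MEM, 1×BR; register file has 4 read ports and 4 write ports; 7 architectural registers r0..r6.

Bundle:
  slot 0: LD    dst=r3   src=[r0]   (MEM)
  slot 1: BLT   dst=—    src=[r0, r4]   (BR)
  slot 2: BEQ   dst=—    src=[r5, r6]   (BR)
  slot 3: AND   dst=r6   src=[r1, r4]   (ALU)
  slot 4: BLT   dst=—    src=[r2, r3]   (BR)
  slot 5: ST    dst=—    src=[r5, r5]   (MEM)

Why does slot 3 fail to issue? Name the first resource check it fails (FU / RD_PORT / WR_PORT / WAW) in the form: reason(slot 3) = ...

  0. MEM→r3 ⇒ go  {3A/1Mu/0Ld/1B | 3r 3w}
  1. BR ⇒ go  {3A/1Mu/0Ld/0B | 1r 3w}
  2. BR ⇒ no(FU)  {3A/1Mu/0Ld/0B | 1r 3w}
  3. ALU→r6 ⇒ no(RD_PORT)  {3A/1Mu/0Ld/0B | 1r 3w}
  4. BR ⇒ no(FU)  {3A/1Mu/0Ld/0B | 1r 3w}
  5. MEM ⇒ no(FU)  {3A/1Mu/0Ld/0B | 1r 3w}

reason(slot 3) = RD_PORT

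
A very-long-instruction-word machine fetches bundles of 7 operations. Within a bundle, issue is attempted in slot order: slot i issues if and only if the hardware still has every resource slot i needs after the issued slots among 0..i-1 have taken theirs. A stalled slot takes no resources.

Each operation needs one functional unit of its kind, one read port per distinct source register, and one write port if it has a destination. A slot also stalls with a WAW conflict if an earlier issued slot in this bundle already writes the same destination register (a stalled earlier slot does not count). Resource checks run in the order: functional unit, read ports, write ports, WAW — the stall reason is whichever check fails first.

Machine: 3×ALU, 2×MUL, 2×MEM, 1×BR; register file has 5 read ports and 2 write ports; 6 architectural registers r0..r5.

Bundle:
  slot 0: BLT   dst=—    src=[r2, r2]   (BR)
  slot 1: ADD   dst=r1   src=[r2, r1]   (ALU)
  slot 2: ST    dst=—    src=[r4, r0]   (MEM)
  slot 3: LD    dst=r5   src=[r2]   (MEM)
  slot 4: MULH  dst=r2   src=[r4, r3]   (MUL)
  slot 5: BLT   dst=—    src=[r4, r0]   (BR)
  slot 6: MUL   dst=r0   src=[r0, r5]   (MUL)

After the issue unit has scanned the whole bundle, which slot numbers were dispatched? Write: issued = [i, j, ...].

issued = [0, 1, 2]

slot 0 (BR): ISSUE — free A3,Mu2,Ld2,B0 rp4 wp2
slot 1 (ALU): ISSUE — free A2,Mu2,Ld2,B0 rp2 wp1
slot 2 (MEM): ISSUE — free A2,Mu2,Ld1,B0 rp0 wp1
slot 3 (MEM): stall RD_PORT — free A2,Mu2,Ld1,B0 rp0 wp1
slot 4 (MUL): stall RD_PORT — free A2,Mu2,Ld1,B0 rp0 wp1
slot 5 (BR): stall FU — free A2,Mu2,Ld1,B0 rp0 wp1
slot 6 (MUL): stall RD_PORT — free A2,Mu2,Ld1,B0 rp0 wp1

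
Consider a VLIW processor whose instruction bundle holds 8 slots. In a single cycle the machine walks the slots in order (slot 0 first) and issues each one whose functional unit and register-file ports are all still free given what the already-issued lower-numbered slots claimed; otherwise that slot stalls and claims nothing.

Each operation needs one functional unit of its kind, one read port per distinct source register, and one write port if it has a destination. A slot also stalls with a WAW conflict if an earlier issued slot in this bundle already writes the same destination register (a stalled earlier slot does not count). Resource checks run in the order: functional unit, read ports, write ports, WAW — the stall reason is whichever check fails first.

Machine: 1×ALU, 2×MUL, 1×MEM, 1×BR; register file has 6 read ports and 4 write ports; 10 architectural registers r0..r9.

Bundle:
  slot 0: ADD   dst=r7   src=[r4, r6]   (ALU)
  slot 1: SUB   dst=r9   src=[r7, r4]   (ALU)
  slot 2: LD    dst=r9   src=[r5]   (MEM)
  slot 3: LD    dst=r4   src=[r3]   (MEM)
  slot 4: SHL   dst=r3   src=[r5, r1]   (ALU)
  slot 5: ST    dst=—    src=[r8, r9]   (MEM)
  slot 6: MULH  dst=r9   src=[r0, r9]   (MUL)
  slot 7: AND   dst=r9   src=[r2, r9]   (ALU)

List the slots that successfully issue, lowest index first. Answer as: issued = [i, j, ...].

  0. ALU→r7 ⇒ go  {0A/2Mu/1Ld/1B | 4r 3w}
  1. ALU→r9 ⇒ no(FU)  {0A/2Mu/1Ld/1B | 4r 3w}
  2. MEM→r9 ⇒ go  {0A/2Mu/0Ld/1B | 3r 2w}
  3. MEM→r4 ⇒ no(FU)  {0A/2Mu/0Ld/1B | 3r 2w}
  4. ALU→r3 ⇒ no(FU)  {0A/2Mu/0Ld/1B | 3r 2w}
  5. MEM ⇒ no(FU)  {0A/2Mu/0Ld/1B | 3r 2w}
  6. MUL→r9 ⇒ no(WAW)  {0A/2Mu/0Ld/1B | 3r 2w}
  7. ALU→r9 ⇒ no(FU)  {0A/2Mu/0Ld/1B | 3r 2w}

issued = [0, 2]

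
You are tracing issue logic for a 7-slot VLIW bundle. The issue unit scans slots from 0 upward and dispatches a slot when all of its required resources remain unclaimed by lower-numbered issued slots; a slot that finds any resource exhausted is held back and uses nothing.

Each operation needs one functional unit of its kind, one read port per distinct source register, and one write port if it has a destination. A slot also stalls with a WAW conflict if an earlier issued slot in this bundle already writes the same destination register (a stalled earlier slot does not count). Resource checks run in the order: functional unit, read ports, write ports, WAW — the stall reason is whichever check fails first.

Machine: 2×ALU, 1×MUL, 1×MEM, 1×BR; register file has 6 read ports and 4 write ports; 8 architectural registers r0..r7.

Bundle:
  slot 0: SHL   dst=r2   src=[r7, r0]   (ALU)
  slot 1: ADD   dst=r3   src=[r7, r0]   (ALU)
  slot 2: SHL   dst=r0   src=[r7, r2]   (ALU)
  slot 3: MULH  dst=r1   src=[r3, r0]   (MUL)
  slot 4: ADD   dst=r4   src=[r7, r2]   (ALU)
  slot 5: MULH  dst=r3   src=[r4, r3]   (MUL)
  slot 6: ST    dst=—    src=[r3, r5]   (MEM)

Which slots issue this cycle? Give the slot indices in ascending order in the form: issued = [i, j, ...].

  0. ALU→r2 ⇒ go  {1A/1Mu/1Ld/1B | 4r 3w}
  1. ALU→r3 ⇒ go  {0A/1Mu/1Ld/1B | 2r 2w}
  2. ALU→r0 ⇒ no(FU)  {0A/1Mu/1Ld/1B | 2r 2w}
  3. MUL→r1 ⇒ go  {0A/0Mu/1Ld/1B | 0r 1w}
  4. ALU→r4 ⇒ no(FU)  {0A/0Mu/1Ld/1B | 0r 1w}
  5. MUL→r3 ⇒ no(FU)  {0A/0Mu/1Ld/1B | 0r 1w}
  6. MEM ⇒ no(RD_PORT)  {0A/0Mu/1Ld/1B | 0r 1w}

issued = [0, 1, 3]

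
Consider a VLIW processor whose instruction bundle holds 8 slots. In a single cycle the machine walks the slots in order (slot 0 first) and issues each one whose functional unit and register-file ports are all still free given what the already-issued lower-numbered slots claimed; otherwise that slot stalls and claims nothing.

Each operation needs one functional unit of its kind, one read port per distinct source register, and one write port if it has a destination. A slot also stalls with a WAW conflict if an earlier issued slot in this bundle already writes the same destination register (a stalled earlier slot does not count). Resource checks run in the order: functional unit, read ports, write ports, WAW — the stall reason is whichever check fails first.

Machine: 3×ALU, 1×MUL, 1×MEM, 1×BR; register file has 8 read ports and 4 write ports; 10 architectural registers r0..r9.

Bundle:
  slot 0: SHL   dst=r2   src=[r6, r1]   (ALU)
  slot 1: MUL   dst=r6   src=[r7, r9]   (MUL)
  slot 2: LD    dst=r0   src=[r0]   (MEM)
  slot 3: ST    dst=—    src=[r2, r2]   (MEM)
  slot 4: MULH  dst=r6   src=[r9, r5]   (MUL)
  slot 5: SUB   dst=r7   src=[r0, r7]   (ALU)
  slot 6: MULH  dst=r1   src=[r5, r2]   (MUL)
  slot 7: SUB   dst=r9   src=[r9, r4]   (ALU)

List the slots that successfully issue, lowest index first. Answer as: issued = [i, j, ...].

  0. ALU→r2 ⇒ go  {2A/1Mu/1Ld/1B | 6r 3w}
  1. MUL→r6 ⇒ go  {2A/0Mu/1Ld/1B | 4r 2w}
  2. MEM→r0 ⇒ go  {2A/0Mu/0Ld/1B | 3r 1w}
  3. MEM ⇒ no(FU)  {2A/0Mu/0Ld/1B | 3r 1w}
  4. MUL→r6 ⇒ no(FU)  {2A/0Mu/0Ld/1B | 3r 1w}
  5. ALU→r7 ⇒ go  {1A/0Mu/0Ld/1B | 1r 0w}
  6. MUL→r1 ⇒ no(FU)  {1A/0Mu/0Ld/1B | 1r 0w}
  7. ALU→r9 ⇒ no(RD_PORT)  {1A/0Mu/0Ld/1B | 1r 0w}

issued = [0, 1, 2, 5]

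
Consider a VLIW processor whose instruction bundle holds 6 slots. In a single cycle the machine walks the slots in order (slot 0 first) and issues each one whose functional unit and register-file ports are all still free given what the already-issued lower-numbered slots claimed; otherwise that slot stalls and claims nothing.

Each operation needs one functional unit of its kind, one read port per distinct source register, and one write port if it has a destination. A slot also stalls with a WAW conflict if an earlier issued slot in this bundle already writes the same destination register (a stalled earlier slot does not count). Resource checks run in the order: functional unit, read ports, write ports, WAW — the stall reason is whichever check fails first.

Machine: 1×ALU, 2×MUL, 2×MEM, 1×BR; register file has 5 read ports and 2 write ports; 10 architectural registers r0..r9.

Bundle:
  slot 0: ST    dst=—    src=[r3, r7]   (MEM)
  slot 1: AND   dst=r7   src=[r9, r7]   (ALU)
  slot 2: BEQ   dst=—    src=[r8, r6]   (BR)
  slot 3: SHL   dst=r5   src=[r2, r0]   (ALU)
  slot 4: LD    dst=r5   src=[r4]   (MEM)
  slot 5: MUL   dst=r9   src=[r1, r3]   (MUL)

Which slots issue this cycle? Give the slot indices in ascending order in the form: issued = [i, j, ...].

  0. MEM ⇒ go  {1A/2Mu/1Ld/1B | 3r 2w}
  1. ALU→r7 ⇒ go  {0A/2Mu/1Ld/1B | 1r 1w}
  2. BR ⇒ no(RD_PORT)  {0A/2Mu/1Ld/1B | 1r 1w}
  3. ALU→r5 ⇒ no(FU)  {0A/2Mu/1Ld/1B | 1r 1w}
  4. MEM→r5 ⇒ go  {0A/2Mu/0Ld/1B | 0r 0w}
  5. MUL→r9 ⇒ no(RD_PORT)  {0A/2Mu/0Ld/1B | 0r 0w}

issued = [0, 1, 4]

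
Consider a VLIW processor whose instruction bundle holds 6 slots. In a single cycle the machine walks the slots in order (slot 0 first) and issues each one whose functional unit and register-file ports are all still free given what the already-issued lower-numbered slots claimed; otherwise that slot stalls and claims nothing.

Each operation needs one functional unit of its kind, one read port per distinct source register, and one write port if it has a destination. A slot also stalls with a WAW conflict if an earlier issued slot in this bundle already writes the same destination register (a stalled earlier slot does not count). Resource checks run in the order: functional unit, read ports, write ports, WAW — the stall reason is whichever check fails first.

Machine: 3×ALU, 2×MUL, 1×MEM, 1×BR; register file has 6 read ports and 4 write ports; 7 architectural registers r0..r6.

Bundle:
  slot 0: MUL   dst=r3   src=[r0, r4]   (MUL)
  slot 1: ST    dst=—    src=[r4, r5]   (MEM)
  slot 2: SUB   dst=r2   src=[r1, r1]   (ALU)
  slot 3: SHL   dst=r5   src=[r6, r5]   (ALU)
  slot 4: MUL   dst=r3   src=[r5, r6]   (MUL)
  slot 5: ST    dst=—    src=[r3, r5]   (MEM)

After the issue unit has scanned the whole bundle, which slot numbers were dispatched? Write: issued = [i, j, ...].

slot 0 (MUL): ISSUE — free A3,Mu1,Ld1,B1 rp4 wp3
slot 1 (MEM): ISSUE — free A3,Mu1,Ld0,B1 rp2 wp3
slot 2 (ALU): ISSUE — free A2,Mu1,Ld0,B1 rp1 wp2
slot 3 (ALU): stall RD_PORT — free A2,Mu1,Ld0,B1 rp1 wp2
slot 4 (MUL): stall RD_PORT — free A2,Mu1,Ld0,B1 rp1 wp2
slot 5 (MEM): stall FU — free A2,Mu1,Ld0,B1 rp1 wp2

issued = [0, 1, 2]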